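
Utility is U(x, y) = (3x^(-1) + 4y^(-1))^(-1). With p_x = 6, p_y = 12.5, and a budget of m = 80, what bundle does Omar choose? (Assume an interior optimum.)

For CES with ρ = -1, MRS = (3/4)·(y/x)^2.
Tangency: set MRS = p_x/p_y = 6/12.5 = 12/25.
So (y/x)^2 = 16/25; taking the square root, y/x = 0.8, i.e. y = 0.8·x.
Substitute into the budget 6·x + 12.5·y = 80: 16·x = 80, so x* = 5 and y* = 0.8·5 = 4.

x* = 5, y* = 4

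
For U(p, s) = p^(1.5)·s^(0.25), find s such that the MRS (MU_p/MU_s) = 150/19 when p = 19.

MU_p = 1.5·√p·s^(0.25) and MU_s = 0.25·p^(1.5)·s^(-0.75).
MRS = MU_p/MU_s = (6)·s/p.
Substitute p = 19: MRS = s/(19/6). Setting s/(19/6) = 150/19 gives s = (150/19)·(19/6) = 25.

s = 25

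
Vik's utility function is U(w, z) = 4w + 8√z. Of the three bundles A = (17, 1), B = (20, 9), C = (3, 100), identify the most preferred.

Evaluate utility at each bundle:
U(A) = 76.000.
U(B) = 104.000.
U(C) = 92.000.
Highest utility is B, so B ≻ C ≻ A.

Bundle B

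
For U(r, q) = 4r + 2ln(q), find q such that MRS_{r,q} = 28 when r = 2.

q = 14

MU_r = 4, MU_q = 2/q.
MRS = 4 ÷ (2/q).
MRS depends only on q: 2·q = 28 ⇒ q = 28/2 = 14.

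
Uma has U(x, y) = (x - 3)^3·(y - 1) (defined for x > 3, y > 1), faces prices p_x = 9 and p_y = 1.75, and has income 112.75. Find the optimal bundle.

x* = 10, y* = 13

MU_x = 3·(x−3)^2·(y−1), MU_y = (x−3)^3.
MRS = (3/1)·(y−1)/(x−3).
Tangency: set MRS = p_x/p_y = 9/1.75 = 36/7.
So (3/1)·(y − 1)/(x − 3) = 36/7, i.e. (y − 1) = (12/7)·(x − 3).
Rewrite the budget in excess-of-subsistence terms: 9·(x − 3) + 1.75·(y − 1) = 112.75 − 9·3 − 1.75·1 = 84.
Substituting, 12·(x − 3) = 84, so x − 3 = 7 and x* = 10.
Then y − 1 = (12/7)·7 = 12, so y* = 13.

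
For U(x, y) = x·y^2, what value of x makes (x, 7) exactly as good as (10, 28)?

x = 160

U(10, 28) = 7840.
Set U(x, 7) = 7840 and solve.
With y = 7: 7^2 = 49, so x = 7840/49 = 160.
Check: U(160, 7) = 7840.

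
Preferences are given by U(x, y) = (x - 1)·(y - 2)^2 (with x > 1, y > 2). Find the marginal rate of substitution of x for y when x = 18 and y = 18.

MU_x = (y−2)^2, MU_y = 2·(x−1)·(y−2).
MRS = (1/2)·(y−2)/(x−1).
At (18, 18): MRS = 8/17.
The indifference curve has slope −8/17 at this bundle.

MRS = 8/17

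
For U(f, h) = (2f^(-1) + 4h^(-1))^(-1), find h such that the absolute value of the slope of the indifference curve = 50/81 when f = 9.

h = 10

For CES with ρ = -1, MRS = (2/4)·(h/f)^2.
Setting (2/4)·(h/9)^2 = 50/81 gives (h/9)^2 = 100/81, so h/9 = 10/9 and h = 10.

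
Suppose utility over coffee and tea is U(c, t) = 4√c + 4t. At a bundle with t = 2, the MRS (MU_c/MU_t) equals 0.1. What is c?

c = 25

MU_c = 4/(2√c), MU_t = 4.
MRS = 4/(2√c) ÷ 4.
MRS depends only on c: 0.5/√c = 0.1 ⇒ √c = 0.5/0.1 = 5 ⇒ c = 25.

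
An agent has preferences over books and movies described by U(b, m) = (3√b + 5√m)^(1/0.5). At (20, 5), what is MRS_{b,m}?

MRS = 0.3

For CES with ρ = 0.5, MRS = (3/5)·√(m/b).
At (20, 5): MRS = 0.3.
The indifference curve has slope −0.3 at this bundle.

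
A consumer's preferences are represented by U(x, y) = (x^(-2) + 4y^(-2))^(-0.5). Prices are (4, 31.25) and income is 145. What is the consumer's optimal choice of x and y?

x* = 5, y* = 4

For CES with ρ = -2, MRS = (1/4)·(y/x)^3.
Tangency: set MRS = p_x/p_y = 4/31.25 = 16/125.
So (y/x)^3 = 64/125; taking the cube root, y/x = 0.8, i.e. y = 0.8·x.
Substitute into the budget 4·x + 31.25·y = 145: 29·x = 145, so x* = 5 and y* = 0.8·5 = 4.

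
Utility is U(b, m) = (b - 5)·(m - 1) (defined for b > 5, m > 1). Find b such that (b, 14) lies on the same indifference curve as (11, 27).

U(11, 27) = 156.
Set U(b, 14) = 156 and solve.
With m = 14: (14 − 1) = 13, so (b − 5) = 156/13 = 12.
So b = 5 + 12 = 17.
Check: U(17, 14) = 156.

b = 17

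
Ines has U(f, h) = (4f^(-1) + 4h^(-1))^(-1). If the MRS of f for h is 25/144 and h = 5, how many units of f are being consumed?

f = 12

For CES with ρ = -1, MRS = (h/f)^2.
Setting (5/f)^2 = 25/144 gives 5/f = 5/12 and f = 12.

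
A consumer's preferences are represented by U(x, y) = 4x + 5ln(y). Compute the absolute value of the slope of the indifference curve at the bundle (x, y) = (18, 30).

MU_x = 4, MU_y = 5/y.
MRS = 4 ÷ (5/y).
At (18, 30): MRS = 24.
So at (18, 30) the consumer would give up 24 units of y for one more unit of x.

MRS = 24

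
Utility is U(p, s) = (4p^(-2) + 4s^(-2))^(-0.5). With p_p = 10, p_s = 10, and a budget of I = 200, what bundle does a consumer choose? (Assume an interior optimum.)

p* = 10, s* = 10

For CES with ρ = -2, MRS = (s/p)^3.
Tangency: set MRS = p_p/p_s = 10/10 = 1.
So (s/p)^3 = 1; taking the cube root, s/p = 1, i.e. s = p.
Substitute into the budget 10·p + 10·s = 200: 20·p = 200, so p* = 10 and s* = 10.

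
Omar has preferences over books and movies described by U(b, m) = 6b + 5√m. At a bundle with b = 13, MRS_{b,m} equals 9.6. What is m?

MU_b = 6, MU_m = 5/(2√m).
MRS = 6 ÷ (5/(2√m)).
MRS depends only on m: 2.4·√m = 9.6 ⇒ √m = 9.6/2.4 = 4 ⇒ m = 16.

m = 16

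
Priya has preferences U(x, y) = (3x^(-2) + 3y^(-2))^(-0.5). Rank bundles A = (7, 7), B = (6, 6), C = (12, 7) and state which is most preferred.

Bundle C

Evaluate utility at each bundle:
U(A) = 2.858.
U(B) = 2.449.
U(C) = 3.491.
Highest utility is C, so C ≻ A ≻ B.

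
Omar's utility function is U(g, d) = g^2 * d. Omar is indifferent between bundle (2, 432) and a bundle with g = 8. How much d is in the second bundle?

U(2, 432) = 1728.
Set U(8, d) = 1728 and solve.
With g = 8: 8^2 = 64, so d = 1728/64 = 27.
Check: U(8, 27) = 1728.

d = 27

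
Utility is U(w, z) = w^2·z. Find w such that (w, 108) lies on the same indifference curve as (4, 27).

w = 2

U(4, 27) = 432.
Set U(w, 108) = 432 and solve.
With z = 108: w^2 = 432/108 = 4; taking the square root, w = 2.
Check: U(2, 108) = 432.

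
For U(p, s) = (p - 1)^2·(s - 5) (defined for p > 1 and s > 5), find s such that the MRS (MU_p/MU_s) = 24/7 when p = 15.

MU_p = 2·(p−1)·(s−5), MU_s = (p−1)^2.
MRS = (2/1)·(s−5)/(p−1).
Substitute p = 15: MRS = (s − 5)/7. Setting this equal to 24/7 gives s − 5 = (24/7)·7 = 24, so s = 29.

s = 29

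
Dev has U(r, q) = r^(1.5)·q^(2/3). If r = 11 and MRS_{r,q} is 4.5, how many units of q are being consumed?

MU_r = 1.5·√r·q^(2/3) and MU_q = 2/3·r^(1.5)·q^(-1/3).
MRS = MU_r/MU_q = (2.25)·q/r.
Substitute r = 11: MRS = q/(44/9). Setting q/(44/9) = 4.5 gives q = 4.5·(44/9) = 22.

q = 22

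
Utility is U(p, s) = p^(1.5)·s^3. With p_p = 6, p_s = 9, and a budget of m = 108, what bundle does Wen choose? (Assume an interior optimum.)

p* = 6, s* = 8

MU_p = 1.5·√p·s^3 and MU_s = 3·p^(1.5)·s^2.
MRS = MU_p/MU_s = (0.5)·s/p.
Tangency: set MRS = p_p/p_s = 6/9 = 2/3.
So (0.5)·s/p = 2/3, i.e. s = (4/3)·p.
Substitute into the budget 6·p + 9·s = 108: 18·p = 108, so p* = 6.
Then s* = (4/3)·6 = 8.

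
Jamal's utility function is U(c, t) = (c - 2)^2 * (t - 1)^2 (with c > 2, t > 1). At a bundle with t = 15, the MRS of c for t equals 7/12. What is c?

MU_c = 2·(c−2)·(t−1)^2, MU_t = 2·(c−2)^2·(t−1).
MRS = (t−1)/(c−2).
Substitute t = 15: MRS = 14/(c − 2). Setting this equal to 7/12 gives c − 2 = 14/(7/12) = 24, so c = 26.

c = 26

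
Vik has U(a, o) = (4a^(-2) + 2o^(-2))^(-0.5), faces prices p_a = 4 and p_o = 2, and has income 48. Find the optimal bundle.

a* = 8, o* = 8

For CES with ρ = -2, MRS = (4/2)·(o/a)^3.
Tangency: set MRS = p_a/p_o = 4/2 = 2.
So (o/a)^3 = 1; taking the cube root, o/a = 1, i.e. o = a.
Substitute into the budget 4·a + 2·o = 48: 6·a = 48, so a* = 8 and o* = 8.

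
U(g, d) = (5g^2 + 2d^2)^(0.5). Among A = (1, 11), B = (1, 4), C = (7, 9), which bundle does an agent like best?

Evaluate utility at each bundle:
U(A) = 15.716.
U(B) = 6.083.
U(C) = 20.174.
Highest utility is C, so C ≻ A ≻ B.

Bundle C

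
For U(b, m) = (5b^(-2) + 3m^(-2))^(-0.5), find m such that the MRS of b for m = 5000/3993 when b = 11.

m = 10

For CES with ρ = -2, MRS = (5/3)·(m/b)^3.
Setting (5/3)·(m/11)^3 = 5000/3993 gives (m/11)^3 = 1000/1331, so m/11 = 10/11 and m = 10.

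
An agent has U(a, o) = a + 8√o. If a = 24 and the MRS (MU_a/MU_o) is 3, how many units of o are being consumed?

o = 144

MU_a = 1, MU_o = 8/(2√o).
MRS = 1 ÷ (8/(2√o)).
MRS depends only on o: 0.25·√o = 3 ⇒ √o = 3/0.25 = 12 ⇒ o = 144.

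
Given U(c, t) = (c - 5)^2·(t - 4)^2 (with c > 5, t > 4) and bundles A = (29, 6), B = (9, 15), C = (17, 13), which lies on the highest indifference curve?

Bundle C

Evaluate utility at each bundle:
U(A) = 2304.
U(B) = 1936.
U(C) = 11664.
Highest utility is C, so C ≻ A ≻ B.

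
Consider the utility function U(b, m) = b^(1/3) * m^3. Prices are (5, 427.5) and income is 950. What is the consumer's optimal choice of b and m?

MU_b = 1/3·b^(-2/3)·m^3 and MU_m = 3·b^(1/3)·m^2.
MRS = MU_b/MU_m = (1/9)·m/b.
Tangency: set MRS = p_b/p_m = 5/427.5 = 2/171.
So (1/9)·m/b = 2/171, i.e. m = (2/19)·b.
Substitute into the budget 5·b + 427.5·m = 950: 50·b = 950, so b* = 19.
Then m* = (2/19)·19 = 2.

b* = 19, m* = 2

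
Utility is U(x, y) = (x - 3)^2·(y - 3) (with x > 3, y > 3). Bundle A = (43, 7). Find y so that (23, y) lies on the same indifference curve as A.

y = 19

U(43, 7) = 6400.
Set U(23, y) = 6400 and solve.
With x = 23: (23 − 3)^2 = 400, so (y − 3) = 6400/400 = 16.
So y = 3 + 16 = 19.
Check: U(23, 19) = 6400.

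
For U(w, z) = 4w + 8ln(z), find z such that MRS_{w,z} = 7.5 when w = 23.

z = 15

MU_w = 4, MU_z = 8/z.
MRS = 4 ÷ (8/z).
MRS depends only on z: 0.5·z = 7.5 ⇒ z = 7.5/0.5 = 15.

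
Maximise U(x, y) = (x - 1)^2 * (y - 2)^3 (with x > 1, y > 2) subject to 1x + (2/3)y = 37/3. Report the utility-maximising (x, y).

MU_x = 2·(x−1)·(y−2)^3, MU_y = 3·(x−1)^2·(y−2)^2.
MRS = (2/3)·(y−2)/(x−1).
Tangency: set MRS = p_x/p_y = 1/(2/3) = 1.5.
So (2/3)·(y − 2)/(x − 1) = 1.5, i.e. (y − 2) = 2.25·(x − 1).
Rewrite the budget in excess-of-subsistence terms: 1·(x − 1) + (2/3)·(y − 2) = 37/3 − 1·1 − (2/3)·2 = 10.
Substituting, 2.5·(x − 1) = 10, so x − 1 = 4 and x* = 5.
Then y − 2 = 2.25·4 = 9, so y* = 11.

x* = 5, y* = 11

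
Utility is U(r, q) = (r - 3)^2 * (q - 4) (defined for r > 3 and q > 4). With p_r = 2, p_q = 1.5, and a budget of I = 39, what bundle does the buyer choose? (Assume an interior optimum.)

r* = 12, q* = 10

MU_r = 2·(r−3)·(q−4), MU_q = (r−3)^2.
MRS = (2/1)·(q−4)/(r−3).
Tangency: set MRS = p_r/p_q = 2/1.5 = 4/3.
So (2/1)·(q − 4)/(r − 3) = 4/3, i.e. (q − 4) = (2/3)·(r − 3).
Rewrite the budget in excess-of-subsistence terms: 2·(r − 3) + 1.5·(q − 4) = 39 − 2·3 − 1.5·4 = 27.
Substituting, 3·(r − 3) = 27, so r − 3 = 9 and r* = 12.
Then q − 4 = (2/3)·9 = 6, so q* = 10.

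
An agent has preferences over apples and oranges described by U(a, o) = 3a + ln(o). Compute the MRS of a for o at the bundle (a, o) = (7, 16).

MRS = 48

MU_a = 3, MU_o = 1/o.
MRS = 3 ÷ (1/o).
At (7, 16): MRS = 48.
So at (7, 16) the consumer would give up 48 units of o for one more unit of a.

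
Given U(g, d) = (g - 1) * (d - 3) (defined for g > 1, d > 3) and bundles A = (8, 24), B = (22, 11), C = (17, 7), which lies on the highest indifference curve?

Bundle B

Evaluate utility at each bundle:
U(A) = 147.
U(B) = 168.
U(C) = 64.
Highest utility is B, so B ≻ A ≻ C.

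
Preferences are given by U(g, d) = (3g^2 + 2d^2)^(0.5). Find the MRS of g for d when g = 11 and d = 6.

MRS = 2.75

For CES with ρ = 2, MRS = (3/2)·(d/g)^(-1).
At (11, 6): MRS = 2.75.
The indifference curve has slope −2.75 at this bundle.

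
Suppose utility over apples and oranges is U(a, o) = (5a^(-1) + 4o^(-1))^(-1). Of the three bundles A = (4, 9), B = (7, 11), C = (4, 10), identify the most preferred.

Bundle B

Evaluate utility at each bundle:
U(A) = 0.590.
U(B) = 0.928.
U(C) = 0.606.
Highest utility is B, so B ≻ C ≻ A.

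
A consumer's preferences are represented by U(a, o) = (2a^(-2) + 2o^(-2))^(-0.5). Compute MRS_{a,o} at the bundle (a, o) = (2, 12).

For CES with ρ = -2, MRS = (o/a)^3.
At (2, 12): MRS = 216.
The indifference curve has slope −216 at this bundle.

MRS = 216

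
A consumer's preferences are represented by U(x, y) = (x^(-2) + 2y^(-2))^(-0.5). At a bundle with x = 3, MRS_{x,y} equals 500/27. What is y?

y = 10

For CES with ρ = -2, MRS = (1/2)·(y/x)^3.
Setting (1/2)·(y/3)^3 = 500/27 gives (y/3)^3 = 1000/27, so y/3 = 10/3 and y = 10.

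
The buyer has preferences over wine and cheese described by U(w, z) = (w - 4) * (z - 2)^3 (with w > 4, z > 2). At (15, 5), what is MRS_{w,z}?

MRS = 1/11

MU_w = (z−2)^3, MU_z = 3·(w−4)·(z−2)^2.
MRS = (1/3)·(z−2)/(w−4).
At (15, 5): MRS = 1/11.
That is, one extra unit of w is worth 1/11 units of z at the margin.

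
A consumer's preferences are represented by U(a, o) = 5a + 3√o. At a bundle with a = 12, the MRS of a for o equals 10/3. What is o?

o = 1

MU_a = 5, MU_o = 3/(2√o).
MRS = 5 ÷ (3/(2√o)).
MRS depends only on o: (10/3)·√o = 10/3 ⇒ √o = (10/3)/(10/3) = 1 ⇒ o = 1.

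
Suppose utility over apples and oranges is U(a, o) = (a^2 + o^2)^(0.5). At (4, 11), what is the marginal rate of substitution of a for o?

For CES with ρ = 2, MRS = (o/a)^(-1).
At (4, 11): MRS = 4/11.
That is, one extra unit of a is worth 4/11 units of o at the margin.

MRS = 4/11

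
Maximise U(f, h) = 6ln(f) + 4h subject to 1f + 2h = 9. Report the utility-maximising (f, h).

MU_f = 6/f, MU_h = 4.
MRS = 6/f ÷ 4.
Tangency: set MRS = p_f/p_h = 1/2 = 0.5.
MRS depends only on f: 1.5/f = 0.5 ⇒ f* = 1.5/0.5 = 3.
From the budget, 2·h = 9 − 1·3 = 6, so h* = 3.

f* = 3, h* = 3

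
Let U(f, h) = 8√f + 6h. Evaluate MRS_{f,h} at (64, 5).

MRS = 1/12

MU_f = 8/(2√f), MU_h = 6.
MRS = 8/(2√f) ÷ 6.
At (64, 5): MRS = 1/12.
The indifference curve has slope −1/12 at this bundle.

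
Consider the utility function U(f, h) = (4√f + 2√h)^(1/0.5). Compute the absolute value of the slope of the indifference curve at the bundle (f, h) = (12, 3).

MRS = 1

For CES with ρ = 0.5, MRS = (4/2)·√(h/f).
At (12, 3): MRS = 1.
So at (12, 3) the consumer would give up 1 units of h for one more unit of f.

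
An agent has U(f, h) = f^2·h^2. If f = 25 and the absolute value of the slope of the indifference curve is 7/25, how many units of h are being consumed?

MU_f = 2·f·h^2 and MU_h = 2·f^2·h.
MRS = MU_f/MU_h = h/f.
Substitute f = 25: MRS = h/25. Setting h/25 = 7/25 gives h = (7/25)·25 = 7.

h = 7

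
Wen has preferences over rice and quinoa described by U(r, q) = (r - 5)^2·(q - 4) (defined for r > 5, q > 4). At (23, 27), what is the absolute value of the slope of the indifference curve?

MU_r = 2·(r−5)·(q−4), MU_q = (r−5)^2.
MRS = (2/1)·(q−4)/(r−5).
At (23, 27): MRS = 23/9.
That is, one extra unit of r is worth 23/9 units of q at the margin.

MRS = 23/9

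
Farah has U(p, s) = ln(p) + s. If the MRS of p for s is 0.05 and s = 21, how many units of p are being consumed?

MU_p = 1/p, MU_s = 1.
MRS = 1/p ÷ 1.
MRS depends only on p: 1/p = 0.05 ⇒ p = 1/0.05 = 20.

p = 20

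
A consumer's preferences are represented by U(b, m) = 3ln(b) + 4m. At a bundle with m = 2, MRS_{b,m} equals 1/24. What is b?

b = 18

MU_b = 3/b, MU_m = 4.
MRS = 3/b ÷ 4.
MRS depends only on b: 0.75/b = 1/24 ⇒ b = 0.75/(1/24) = 18.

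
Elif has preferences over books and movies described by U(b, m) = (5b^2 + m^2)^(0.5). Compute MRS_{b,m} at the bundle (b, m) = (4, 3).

MRS = 20/3

For CES with ρ = 2, MRS = (5/1)·(m/b)^(-1).
At (4, 3): MRS = 20/3.
That is, one extra unit of b is worth 20/3 units of m at the margin.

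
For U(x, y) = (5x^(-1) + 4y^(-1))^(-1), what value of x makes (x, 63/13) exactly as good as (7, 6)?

x = 9

U depends on (x, y) only through S = 5x^(-1) + 4y^(-1), so equal utility means equal S. At (7, 6): S = 29/21.
With y = 63/13: 4·(63/13)^(-1) = 52/63, so 5x^(-1) = 29/21 − 52/63 = 5/9, i.e. x^(-1) = 1/9.
Hence x = 1/(1/9) = 9.
Check: U(9, 63/13) = 0.7241.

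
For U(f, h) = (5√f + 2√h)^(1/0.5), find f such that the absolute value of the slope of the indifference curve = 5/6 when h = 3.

f = 27

For CES with ρ = 0.5, MRS = (5/2)·√(h/f).
Setting (5/2)·√(3/f) = 5/6 gives √(3/f) = 1/3, so 3/f = 1/9 and f = 27.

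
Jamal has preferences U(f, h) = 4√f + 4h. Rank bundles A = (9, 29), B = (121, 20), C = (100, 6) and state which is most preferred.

Bundle A

Evaluate utility at each bundle:
U(A) = 128.000.
U(B) = 124.000.
U(C) = 64.000.
Highest utility is A, so A ≻ B ≻ C.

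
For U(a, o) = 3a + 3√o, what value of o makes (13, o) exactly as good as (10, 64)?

o = 25

U(10, 64) = 54.
Set U(13, o) = 54 and solve.
With a = 13: 3√o = 54 − 3·13 = 15, so √o = 5 and o = 25.
Check: U(13, 25) = 54.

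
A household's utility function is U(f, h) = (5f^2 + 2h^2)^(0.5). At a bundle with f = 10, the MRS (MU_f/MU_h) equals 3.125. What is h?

h = 8

For CES with ρ = 2, MRS = (5/2)·(h/f)^(-1).
Setting (5/2)·(h/10)^(-1) = 3.125 gives (h/10)^(-1) = 1.25, so h/10 = 0.8 and h = 8.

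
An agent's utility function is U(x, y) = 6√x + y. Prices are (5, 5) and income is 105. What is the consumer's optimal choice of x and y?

x* = 9, y* = 12

MU_x = 6/(2√x), MU_y = 1.
MRS = 6/(2√x) ÷ 1.
Tangency: set MRS = p_x/p_y = 5/5 = 1.
MRS depends only on x: 3/√x = 1 ⇒ √x = 3/1 = 3 ⇒ x* = 9.
From the budget, 5·y = 105 − 5·9 = 60, so y* = 12.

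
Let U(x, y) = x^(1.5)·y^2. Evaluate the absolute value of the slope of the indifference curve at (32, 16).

MU_x = 1.5·√x·y^2 and MU_y = 2·x^(1.5)·y.
MRS = MU_x/MU_y = (0.75)·y/x.
At (32, 16): MRS = 0.375.
That is, one extra unit of x is worth 0.375 units of y at the margin.

MRS = 0.375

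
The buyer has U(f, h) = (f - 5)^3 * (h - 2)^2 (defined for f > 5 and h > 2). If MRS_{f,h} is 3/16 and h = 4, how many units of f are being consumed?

MU_f = 3·(f−5)^2·(h−2)^2, MU_h = 2·(f−5)^3·(h−2).
MRS = (3/2)·(h−2)/(f−5).
Substitute h = 4: MRS = 3/(f − 5). Setting this equal to 3/16 gives f − 5 = 3/(3/16) = 16, so f = 21.

f = 21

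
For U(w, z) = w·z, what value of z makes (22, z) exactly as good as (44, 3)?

z = 6

U(44, 3) = 132.
Set U(22, z) = 132 and solve.
With w = 22: z = 132/22 = 6.
Check: U(22, 6) = 132.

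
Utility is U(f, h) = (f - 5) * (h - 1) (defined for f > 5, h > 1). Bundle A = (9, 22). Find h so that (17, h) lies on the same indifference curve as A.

h = 8

U(9, 22) = 84.
Set U(17, h) = 84 and solve.
With f = 17: (17 − 5) = 12, so (h − 1) = 84/12 = 7.
So h = 1 + 7 = 8.
Check: U(17, 8) = 84.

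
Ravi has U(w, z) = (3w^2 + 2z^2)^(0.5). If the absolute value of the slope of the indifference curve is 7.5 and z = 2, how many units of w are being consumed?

For CES with ρ = 2, MRS = (3/2)·(z/w)^(-1).
Setting (3/2)·(2/w)^(-1) = 7.5 gives (2/w)^(-1) = 5, so 2/w = 0.2 and w = 10.

w = 10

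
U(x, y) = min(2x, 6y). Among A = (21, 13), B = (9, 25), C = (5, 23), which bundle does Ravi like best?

Evaluate utility at each bundle:
U(A) = 42.
U(B) = 18.
U(C) = 10.
Highest utility is A, so A ≻ B ≻ C.

Bundle A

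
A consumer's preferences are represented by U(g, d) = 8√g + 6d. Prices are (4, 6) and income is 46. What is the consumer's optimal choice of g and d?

MU_g = 8/(2√g), MU_d = 6.
MRS = 8/(2√g) ÷ 6.
Tangency: set MRS = p_g/p_d = 4/6 = 2/3.
MRS depends only on g: (2/3)/√g = 2/3 ⇒ √g = (2/3)/(2/3) = 1 ⇒ g* = 1.
From the budget, 6·d = 46 − 4·1 = 42, so d* = 7.

g* = 1, d* = 7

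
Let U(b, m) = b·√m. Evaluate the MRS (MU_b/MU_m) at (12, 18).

MRS = 3

MU_b = √m and MU_m = 0.5·b·m^(-0.5).
MRS = MU_b/MU_m = (2)·m/b.
At (12, 18): MRS = 3.
So at (12, 18) the consumer would give up 3 units of m for one more unit of b.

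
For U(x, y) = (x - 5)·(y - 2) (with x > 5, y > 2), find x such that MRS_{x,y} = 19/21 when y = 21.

MU_x = (y−2), MU_y = (x−5).
MRS = (y−2)/(x−5).
Substitute y = 21: MRS = 19/(x − 5). Setting this equal to 19/21 gives x − 5 = 19/(19/21) = 21, so x = 26.

x = 26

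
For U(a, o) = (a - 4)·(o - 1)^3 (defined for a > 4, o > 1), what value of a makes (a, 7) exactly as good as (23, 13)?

a = 156

U(23, 13) = 32832.
Set U(a, 7) = 32832 and solve.
With o = 7: (7 − 1)^3 = 216, so (a − 4) = 32832/216 = 152.
So a = 4 + 152 = 156.
Check: U(156, 7) = 32832.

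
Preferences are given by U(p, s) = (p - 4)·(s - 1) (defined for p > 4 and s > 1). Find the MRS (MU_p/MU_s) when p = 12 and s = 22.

MRS = 2.625

MU_p = (s−1), MU_s = (p−4).
MRS = (s−1)/(p−4).
At (12, 22): MRS = 2.625.
That is, one extra unit of p is worth 2.625 units of s at the margin.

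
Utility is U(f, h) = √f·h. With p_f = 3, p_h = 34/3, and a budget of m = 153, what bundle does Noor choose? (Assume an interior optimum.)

f* = 17, h* = 9

MU_f = 0.5·f^(-0.5)·h and MU_h = √f.
MRS = MU_f/MU_h = (0.5)·h/f.
Tangency: set MRS = p_f/p_h = 3/(34/3) = 9/34.
So (0.5)·h/f = 9/34, i.e. h = (9/17)·f.
Substitute into the budget 3·f + (34/3)·h = 153: 9·f = 153, so f* = 17.
Then h* = (9/17)·17 = 9.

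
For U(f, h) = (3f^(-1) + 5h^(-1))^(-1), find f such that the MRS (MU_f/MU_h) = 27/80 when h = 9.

For CES with ρ = -1, MRS = (3/5)·(h/f)^2.
Setting (3/5)·(9/f)^2 = 27/80 gives (9/f)^2 = 9/16, so 9/f = 0.75 and f = 12.

f = 12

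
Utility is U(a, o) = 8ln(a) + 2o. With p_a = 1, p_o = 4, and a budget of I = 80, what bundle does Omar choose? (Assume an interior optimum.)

MU_a = 8/a, MU_o = 2.
MRS = 8/a ÷ 2.
Tangency: set MRS = p_a/p_o = 1/4 = 0.25.
MRS depends only on a: 4/a = 0.25 ⇒ a* = 4/0.25 = 16.
From the budget, 4·o = 80 − 1·16 = 64, so o* = 16.

a* = 16, o* = 16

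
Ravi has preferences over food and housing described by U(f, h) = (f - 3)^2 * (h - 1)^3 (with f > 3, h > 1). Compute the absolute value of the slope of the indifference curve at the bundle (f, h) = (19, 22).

MRS = 0.875

MU_f = 2·(f−3)·(h−1)^3, MU_h = 3·(f−3)^2·(h−1)^2.
MRS = (2/3)·(h−1)/(f−3).
At (19, 22): MRS = 0.875.
That is, one extra unit of f is worth 0.875 units of h at the margin.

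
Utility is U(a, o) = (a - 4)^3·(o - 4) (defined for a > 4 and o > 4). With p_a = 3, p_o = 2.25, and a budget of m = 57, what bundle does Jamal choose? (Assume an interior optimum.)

MU_a = 3·(a−4)^2·(o−4), MU_o = (a−4)^3.
MRS = (3/1)·(o−4)/(a−4).
Tangency: set MRS = p_a/p_o = 3/2.25 = 4/3.
So (3/1)·(o − 4)/(a − 4) = 4/3, i.e. (o − 4) = (4/9)·(a − 4).
Rewrite the budget in excess-of-subsistence terms: 3·(a − 4) + 2.25·(o − 4) = 57 − 3·4 − 2.25·4 = 36.
Substituting, 4·(a − 4) = 36, so a − 4 = 9 and a* = 13.
Then o − 4 = (4/9)·9 = 4, so o* = 8.

a* = 13, o* = 8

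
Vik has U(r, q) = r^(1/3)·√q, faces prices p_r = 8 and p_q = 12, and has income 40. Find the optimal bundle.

MU_r = 1/3·r^(-2/3)·√q and MU_q = 0.5·r^(1/3)·q^(-0.5).
MRS = MU_r/MU_q = (2/3)·q/r.
Tangency: set MRS = p_r/p_q = 8/12 = 2/3.
So (2/3)·q/r = 2/3, i.e. q = r.
Substitute into the budget 8·r + 12·q = 40: 20·r = 40, so r* = 2.
Then q* = 2.

r* = 2, q* = 2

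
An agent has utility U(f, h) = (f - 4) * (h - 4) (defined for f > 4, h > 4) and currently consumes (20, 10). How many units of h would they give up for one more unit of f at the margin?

MRS = 0.375

MU_f = (h−4), MU_h = (f−4).
MRS = (h−4)/(f−4).
At (20, 10): MRS = 0.375.
That is, one extra unit of f is worth 0.375 units of h at the margin.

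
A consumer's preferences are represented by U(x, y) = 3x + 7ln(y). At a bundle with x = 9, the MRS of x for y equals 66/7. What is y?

MU_x = 3, MU_y = 7/y.
MRS = 3 ÷ (7/y).
MRS depends only on y: (3/7)·y = 66/7 ⇒ y = (66/7)/(3/7) = 22.

y = 22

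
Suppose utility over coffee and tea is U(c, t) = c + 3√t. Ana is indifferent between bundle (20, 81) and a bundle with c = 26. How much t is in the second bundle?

t = 49

U(20, 81) = 47.
Set U(26, t) = 47 and solve.
With c = 26: 3√t = 47 − 26 = 21, so √t = 7 and t = 49.
Check: U(26, 49) = 47.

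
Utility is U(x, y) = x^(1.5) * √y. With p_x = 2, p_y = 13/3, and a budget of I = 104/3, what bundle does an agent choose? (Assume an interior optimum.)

MU_x = 1.5·√x·√y and MU_y = 0.5·x^(1.5)·y^(-0.5).
MRS = MU_x/MU_y = (3)·y/x.
Tangency: set MRS = p_x/p_y = 2/(13/3) = 6/13.
So (3)·y/x = 6/13, i.e. y = (2/13)·x.
Substitute into the budget 2·x + (13/3)·y = 104/3: (8/3)·x = 104/3, so x* = 13.
Then y* = (2/13)·13 = 2.

x* = 13, y* = 2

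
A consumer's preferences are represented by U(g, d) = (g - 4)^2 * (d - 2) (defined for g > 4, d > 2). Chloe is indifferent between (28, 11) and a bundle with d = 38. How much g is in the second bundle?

g = 16

U(28, 11) = 5184.
Set U(g, 38) = 5184 and solve.
With d = 38: (38 − 2) = 36, so (g − 4)^2 = 5184/36 = 144.
Taking the square root (with g > 4): g − 4 = 12, so g = 16.
Check: U(16, 38) = 5184.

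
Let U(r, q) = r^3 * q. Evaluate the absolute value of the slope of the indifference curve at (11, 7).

MU_r = 3·r^2·q and MU_q = r^3.
MRS = MU_r/MU_q = (3/1)·q/r.
At (11, 7): MRS = 21/11.
That is, one extra unit of r is worth 21/11 units of q at the margin.

MRS = 21/11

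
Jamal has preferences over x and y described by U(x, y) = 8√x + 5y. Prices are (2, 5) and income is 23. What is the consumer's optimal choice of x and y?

x* = 4, y* = 3

MU_x = 8/(2√x), MU_y = 5.
MRS = 8/(2√x) ÷ 5.
Tangency: set MRS = p_x/p_y = 2/5 = 0.4.
MRS depends only on x: 0.8/√x = 0.4 ⇒ √x = 0.8/0.4 = 2 ⇒ x* = 4.
From the budget, 5·y = 23 − 2·4 = 15, so y* = 3.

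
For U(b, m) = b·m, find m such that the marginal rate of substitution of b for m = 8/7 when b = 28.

m = 32

MU_b = m and MU_m = b.
MRS = MU_b/MU_m = m/b.
Substitute b = 28: MRS = m/28. Setting m/28 = 8/7 gives m = (8/7)·28 = 32.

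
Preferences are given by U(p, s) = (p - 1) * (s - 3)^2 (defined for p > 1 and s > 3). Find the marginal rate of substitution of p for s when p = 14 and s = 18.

MU_p = (s−3)^2, MU_s = 2·(p−1)·(s−3).
MRS = (1/2)·(s−3)/(p−1).
At (14, 18): MRS = 15/26.
The indifference curve has slope −15/26 at this bundle.

MRS = 15/26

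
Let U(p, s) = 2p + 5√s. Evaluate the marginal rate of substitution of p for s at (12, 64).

MRS = 6.4

MU_p = 2, MU_s = 5/(2√s).
MRS = 2 ÷ (5/(2√s)).
At (12, 64): MRS = 6.4.
That is, one extra unit of p is worth 6.4 units of s at the margin.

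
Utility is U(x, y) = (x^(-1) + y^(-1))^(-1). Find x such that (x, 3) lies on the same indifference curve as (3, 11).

x = 11

U depends on (x, y) only through S = x^(-1) + y^(-1), so equal utility means equal S. At (3, 11): S = 14/33.
With y = 3: 3^(-1) = 1/3, so x^(-1) = 14/33 − 1/3 = 1/11.
Hence x = 1/(1/11) = 11.
Check: U(11, 3) = 2.3571.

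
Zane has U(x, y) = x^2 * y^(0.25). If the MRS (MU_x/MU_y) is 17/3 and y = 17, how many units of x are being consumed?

x = 24

MU_x = 2·x·y^(0.25) and MU_y = 0.25·x^2·y^(-0.75).
MRS = MU_x/MU_y = (8)·y/x.
Substitute y = 17: MRS = 136/x. Setting 136/x = 17/3 gives x = 136/(17/3) = 24.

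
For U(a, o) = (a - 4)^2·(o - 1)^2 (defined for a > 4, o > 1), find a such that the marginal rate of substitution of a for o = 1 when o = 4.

MU_a = 2·(a−4)·(o−1)^2, MU_o = 2·(a−4)^2·(o−1).
MRS = (o−1)/(a−4).
Substitute o = 4: MRS = 3/(a − 4). Setting this equal to 1 gives a − 4 = 3/1 = 3, so a = 7.

a = 7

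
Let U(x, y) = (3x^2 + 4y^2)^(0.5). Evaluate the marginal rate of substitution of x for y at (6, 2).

For CES with ρ = 2, MRS = (3/4)·(y/x)^(-1).
At (6, 2): MRS = 2.25.
The indifference curve has slope −2.25 at this bundle.

MRS = 2.25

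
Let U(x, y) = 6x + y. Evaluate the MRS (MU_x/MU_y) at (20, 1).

MRS = 6

MU_x = 6, MU_y = 1, so MRS = 6/1 = 6 at every bundle.
At (20, 1): MRS = 6.
The indifference curve has slope −6 at this bundle.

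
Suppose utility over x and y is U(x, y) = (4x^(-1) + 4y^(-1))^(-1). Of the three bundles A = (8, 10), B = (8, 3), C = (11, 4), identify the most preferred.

Bundle A

Evaluate utility at each bundle:
U(A) = 1.111.
U(B) = 0.545.
U(C) = 0.733.
Highest utility is A, so A ≻ C ≻ B.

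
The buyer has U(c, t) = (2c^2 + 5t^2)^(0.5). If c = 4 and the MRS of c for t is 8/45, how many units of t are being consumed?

t = 9

For CES with ρ = 2, MRS = (2/5)·(t/c)^(-1).
Setting (2/5)·(t/4)^(-1) = 8/45 gives (t/4)^(-1) = 4/9, so t/4 = 2.25 and t = 9.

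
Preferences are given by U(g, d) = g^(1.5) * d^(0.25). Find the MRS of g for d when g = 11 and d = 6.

MRS = 36/11

MU_g = 1.5·√g·d^(0.25) and MU_d = 0.25·g^(1.5)·d^(-0.75).
MRS = MU_g/MU_d = (6)·d/g.
At (11, 6): MRS = 36/11.
The indifference curve has slope −36/11 at this bundle.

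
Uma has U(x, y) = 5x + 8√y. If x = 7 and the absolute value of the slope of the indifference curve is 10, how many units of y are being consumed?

y = 64

MU_x = 5, MU_y = 8/(2√y).
MRS = 5 ÷ (8/(2√y)).
MRS depends only on y: 1.25·√y = 10 ⇒ √y = 10/1.25 = 8 ⇒ y = 64.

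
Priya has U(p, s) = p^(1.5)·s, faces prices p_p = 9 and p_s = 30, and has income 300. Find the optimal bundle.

p* = 20, s* = 4

MU_p = 1.5·√p·s and MU_s = p^(1.5).
MRS = MU_p/MU_s = (1.5)·s/p.
Tangency: set MRS = p_p/p_s = 9/30 = 0.3.
So (1.5)·s/p = 0.3, i.e. s = 0.2·p.
Substitute into the budget 9·p + 30·s = 300: 15·p = 300, so p* = 20.
Then s* = 0.2·20 = 4.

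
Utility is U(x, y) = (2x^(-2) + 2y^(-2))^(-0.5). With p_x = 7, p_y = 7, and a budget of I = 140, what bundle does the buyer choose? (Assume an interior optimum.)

x* = 10, y* = 10

For CES with ρ = -2, MRS = (y/x)^3.
Tangency: set MRS = p_x/p_y = 7/7 = 1.
So (y/x)^3 = 1; taking the cube root, y/x = 1, i.e. y = x.
Substitute into the budget 7·x + 7·y = 140: 14·x = 140, so x* = 10 and y* = 10.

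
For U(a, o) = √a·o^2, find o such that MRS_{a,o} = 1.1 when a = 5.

MU_a = 0.5·a^(-0.5)·o^2 and MU_o = 2·√a·o.
MRS = MU_a/MU_o = (0.25)·o/a.
Substitute a = 5: MRS = o/20. Setting o/20 = 1.1 gives o = 1.1·20 = 22.

o = 22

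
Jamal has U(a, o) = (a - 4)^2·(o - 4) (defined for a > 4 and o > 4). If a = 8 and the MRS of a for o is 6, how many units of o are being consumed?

o = 16

MU_a = 2·(a−4)·(o−4), MU_o = (a−4)^2.
MRS = (2/1)·(o−4)/(a−4).
Substitute a = 8: MRS = (o − 4)/2. Setting this equal to 6 gives o − 4 = 6·2 = 12, so o = 16.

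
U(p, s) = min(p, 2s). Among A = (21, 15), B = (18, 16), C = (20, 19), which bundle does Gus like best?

Evaluate utility at each bundle:
U(A) = 21.
U(B) = 18.
U(C) = 20.
Highest utility is A, so A ≻ C ≻ B.

Bundle A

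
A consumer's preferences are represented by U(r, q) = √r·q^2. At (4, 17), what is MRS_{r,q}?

MU_r = 0.5·r^(-0.5)·q^2 and MU_q = 2·√r·q.
MRS = MU_r/MU_q = (0.25)·q/r.
At (4, 17): MRS = 17/16.
The indifference curve has slope −17/16 at this bundle.

MRS = 17/16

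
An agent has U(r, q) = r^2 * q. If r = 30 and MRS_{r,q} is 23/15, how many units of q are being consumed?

q = 23

MU_r = 2·r·q and MU_q = r^2.
MRS = MU_r/MU_q = (2/1)·q/r.
Substitute r = 30: MRS = q/15. Setting q/15 = 23/15 gives q = (23/15)·15 = 23.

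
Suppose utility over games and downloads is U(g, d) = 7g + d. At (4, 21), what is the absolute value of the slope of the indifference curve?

MU_g = 7, MU_d = 1, so MRS = 7/1 = 7 at every bundle.
At (4, 21): MRS = 7.
That is, one extra unit of g is worth 7 units of d at the margin.

MRS = 7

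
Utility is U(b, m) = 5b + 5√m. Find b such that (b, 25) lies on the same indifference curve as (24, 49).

U(24, 49) = 155.
Set U(b, 25) = 155 and solve.
With m = 25: √25 = 5, so 5b = 155 − 5·5 = 130 and b = 26.
Check: U(26, 25) = 155.

b = 26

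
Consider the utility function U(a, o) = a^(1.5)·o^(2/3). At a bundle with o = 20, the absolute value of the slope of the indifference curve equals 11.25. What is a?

a = 4

MU_a = 1.5·√a·o^(2/3) and MU_o = 2/3·a^(1.5)·o^(-1/3).
MRS = MU_a/MU_o = (2.25)·o/a.
Substitute o = 20: MRS = 45/a. Setting 45/a = 11.25 gives a = 45/11.25 = 4.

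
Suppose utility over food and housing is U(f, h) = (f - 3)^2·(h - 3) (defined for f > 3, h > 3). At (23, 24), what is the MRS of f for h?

MU_f = 2·(f−3)·(h−3), MU_h = (f−3)^2.
MRS = (2/1)·(h−3)/(f−3).
At (23, 24): MRS = 2.1.
So at (23, 24) the consumer would give up 2.1 units of h for one more unit of f.

MRS = 2.1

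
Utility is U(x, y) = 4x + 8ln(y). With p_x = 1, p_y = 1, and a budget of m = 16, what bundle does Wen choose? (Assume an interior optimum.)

x* = 14, y* = 2

MU_x = 4, MU_y = 8/y.
MRS = 4 ÷ (8/y).
Tangency: set MRS = p_x/p_y = 1/1 = 1.
MRS depends only on y: 0.5·y = 1 ⇒ y* = 1/0.5 = 2.
From the budget, 1·x = 16 − 1·2 = 14, so x* = 14.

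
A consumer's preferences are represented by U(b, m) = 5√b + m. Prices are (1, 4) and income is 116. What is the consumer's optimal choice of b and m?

MU_b = 5/(2√b), MU_m = 1.
MRS = 5/(2√b) ÷ 1.
Tangency: set MRS = p_b/p_m = 1/4 = 0.25.
MRS depends only on b: 2.5/√b = 0.25 ⇒ √b = 2.5/0.25 = 10 ⇒ b* = 100.
From the budget, 4·m = 116 − 1·100 = 16, so m* = 4.

b* = 100, m* = 4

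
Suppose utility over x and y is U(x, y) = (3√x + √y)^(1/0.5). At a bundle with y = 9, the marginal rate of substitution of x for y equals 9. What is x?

For CES with ρ = 0.5, MRS = (3/1)·√(y/x).
Setting (3/1)·√(9/x) = 9 gives √(9/x) = 3, so 9/x = 9 and x = 1.

x = 1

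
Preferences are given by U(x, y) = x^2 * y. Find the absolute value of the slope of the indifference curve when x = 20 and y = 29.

MU_x = 2·x·y and MU_y = x^2.
MRS = MU_x/MU_y = (2/1)·y/x.
At (20, 29): MRS = 2.9.
The indifference curve has slope −2.9 at this bundle.

MRS = 2.9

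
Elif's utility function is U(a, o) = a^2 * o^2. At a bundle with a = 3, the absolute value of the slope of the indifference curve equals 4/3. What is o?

o = 4

MU_a = 2·a·o^2 and MU_o = 2·a^2·o.
MRS = MU_a/MU_o = o/a.
Substitute a = 3: MRS = o/3. Setting o/3 = 4/3 gives o = (4/3)·3 = 4.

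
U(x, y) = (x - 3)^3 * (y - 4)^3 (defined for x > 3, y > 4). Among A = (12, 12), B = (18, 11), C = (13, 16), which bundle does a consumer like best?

Bundle C

Evaluate utility at each bundle:
U(A) = 373248.
U(B) = 1157625.
U(C) = 1728000.
Highest utility is C, so C ≻ B ≻ A.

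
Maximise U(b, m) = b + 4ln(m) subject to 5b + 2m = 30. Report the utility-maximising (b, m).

b* = 2, m* = 10

MU_b = 1, MU_m = 4/m.
MRS = 1 ÷ (4/m).
Tangency: set MRS = p_b/p_m = 5/2 = 2.5.
MRS depends only on m: 0.25·m = 2.5 ⇒ m* = 2.5/0.25 = 10.
From the budget, 5·b = 30 − 2·10 = 10, so b* = 2.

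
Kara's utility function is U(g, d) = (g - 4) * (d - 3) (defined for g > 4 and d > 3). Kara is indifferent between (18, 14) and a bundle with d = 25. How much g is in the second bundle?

g = 11

U(18, 14) = 154.
Set U(g, 25) = 154 and solve.
With d = 25: (25 − 3) = 22, so (g − 4) = 154/22 = 7.
So g = 4 + 7 = 11.
Check: U(11, 25) = 154.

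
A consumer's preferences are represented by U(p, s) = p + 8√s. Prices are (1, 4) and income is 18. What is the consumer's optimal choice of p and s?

MU_p = 1, MU_s = 8/(2√s).
MRS = 1 ÷ (8/(2√s)).
Tangency: set MRS = p_p/p_s = 1/4 = 0.25.
MRS depends only on s: 0.25·√s = 0.25 ⇒ √s = 0.25/0.25 = 1 ⇒ s* = 1.
From the budget, 1·p = 18 − 4·1 = 14, so p* = 14.

p* = 14, s* = 1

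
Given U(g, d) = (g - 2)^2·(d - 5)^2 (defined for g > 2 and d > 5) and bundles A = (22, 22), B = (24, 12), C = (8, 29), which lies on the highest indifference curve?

Evaluate utility at each bundle:
U(A) = 115600.
U(B) = 23716.
U(C) = 20736.
Highest utility is A, so A ≻ B ≻ C.

Bundle A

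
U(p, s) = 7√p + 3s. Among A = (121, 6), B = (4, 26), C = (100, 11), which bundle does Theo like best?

Bundle C

Evaluate utility at each bundle:
U(A) = 95.000.
U(B) = 92.000.
U(C) = 103.000.
Highest utility is C, so C ≻ A ≻ B.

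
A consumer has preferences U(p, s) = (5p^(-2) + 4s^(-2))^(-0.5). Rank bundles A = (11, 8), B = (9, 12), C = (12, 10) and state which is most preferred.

Bundle C

Evaluate utility at each bundle:
U(A) = 3.104.
U(B) = 3.343.
U(C) = 3.658.
Highest utility is C, so C ≻ B ≻ A.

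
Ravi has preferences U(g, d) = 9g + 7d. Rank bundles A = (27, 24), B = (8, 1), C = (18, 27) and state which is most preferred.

Evaluate utility at each bundle:
U(A) = 411.
U(B) = 79.
U(C) = 351.
Highest utility is A, so A ≻ C ≻ B.

Bundle A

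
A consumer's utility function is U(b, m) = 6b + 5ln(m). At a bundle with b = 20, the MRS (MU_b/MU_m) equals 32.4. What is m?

m = 27

MU_b = 6, MU_m = 5/m.
MRS = 6 ÷ (5/m).
MRS depends only on m: 1.2·m = 32.4 ⇒ m = 32.4/1.2 = 27.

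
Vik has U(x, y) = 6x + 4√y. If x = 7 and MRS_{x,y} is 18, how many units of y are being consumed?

y = 36

MU_x = 6, MU_y = 4/(2√y).
MRS = 6 ÷ (4/(2√y)).
MRS depends only on y: 3·√y = 18 ⇒ √y = 18/3 = 6 ⇒ y = 36.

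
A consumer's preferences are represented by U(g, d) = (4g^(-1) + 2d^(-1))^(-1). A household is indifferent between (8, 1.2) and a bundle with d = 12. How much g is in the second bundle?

U depends on (g, d) only through S = 4g^(-1) + 2d^(-1), so equal utility means equal S. At (8, 1.2): S = 13/6.
With d = 12: 2·12^(-1) = 1/6, so 4g^(-1) = 13/6 − 1/6 = 2, i.e. g^(-1) = 0.5.
Hence g = 1/0.5 = 2.
Check: U(2, 12) = 0.4615.

g = 2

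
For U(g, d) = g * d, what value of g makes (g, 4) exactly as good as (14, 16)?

U(14, 16) = 224.
Set U(g, 4) = 224 and solve.
With d = 4: g = 224/4 = 56.
Check: U(56, 4) = 224.

g = 56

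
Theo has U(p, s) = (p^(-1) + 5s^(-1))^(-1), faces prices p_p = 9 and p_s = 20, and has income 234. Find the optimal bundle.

For CES with ρ = -1, MRS = (1/5)·(s/p)^2.
Tangency: set MRS = p_p/p_s = 9/20 = 0.45.
So (s/p)^2 = 2.25; taking the square root, s/p = 1.5, i.e. s = 1.5·p.
Substitute into the budget 9·p + 20·s = 234: 39·p = 234, so p* = 6 and s* = 1.5·6 = 9.

p* = 6, s* = 9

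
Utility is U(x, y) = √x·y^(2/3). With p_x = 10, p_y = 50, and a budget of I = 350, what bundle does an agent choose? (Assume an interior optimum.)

MU_x = 0.5·x^(-0.5)·y^(2/3) and MU_y = 2/3·√x·y^(-1/3).
MRS = MU_x/MU_y = (0.75)·y/x.
Tangency: set MRS = p_x/p_y = 10/50 = 0.2.
So (0.75)·y/x = 0.2, i.e. y = (4/15)·x.
Substitute into the budget 10·x + 50·y = 350: (70/3)·x = 350, so x* = 15.
Then y* = (4/15)·15 = 4.

x* = 15, y* = 4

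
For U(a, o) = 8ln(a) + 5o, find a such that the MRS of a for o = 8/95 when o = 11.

a = 19

MU_a = 8/a, MU_o = 5.
MRS = 8/a ÷ 5.
MRS depends only on a: 1.6/a = 8/95 ⇒ a = 1.6/(8/95) = 19.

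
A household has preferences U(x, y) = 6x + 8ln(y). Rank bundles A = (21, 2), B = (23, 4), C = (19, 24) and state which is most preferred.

Bundle B

Evaluate utility at each bundle:
U(A) = 131.545.
U(B) = 149.090.
U(C) = 139.424.
Highest utility is B, so B ≻ C ≻ A.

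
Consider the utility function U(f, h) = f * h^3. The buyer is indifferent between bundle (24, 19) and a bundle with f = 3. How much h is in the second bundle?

U(24, 19) = 164616.
Set U(3, h) = 164616 and solve.
With f = 3: h^3 = 164616/3 = 54872; taking the cube root, h = 38.
Check: U(3, 38) = 164616.

h = 38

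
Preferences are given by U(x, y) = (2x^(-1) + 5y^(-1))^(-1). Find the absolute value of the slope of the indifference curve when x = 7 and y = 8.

For CES with ρ = -1, MRS = (2/5)·(y/x)^2.
At (7, 8): MRS = 128/245.
So at (7, 8) the consumer would give up 128/245 units of y for one more unit of x.

MRS = 128/245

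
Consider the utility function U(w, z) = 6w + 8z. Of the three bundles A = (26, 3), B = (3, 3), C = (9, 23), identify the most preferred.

Bundle C

Evaluate utility at each bundle:
U(A) = 180.
U(B) = 42.
U(C) = 238.
Highest utility is C, so C ≻ A ≻ B.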